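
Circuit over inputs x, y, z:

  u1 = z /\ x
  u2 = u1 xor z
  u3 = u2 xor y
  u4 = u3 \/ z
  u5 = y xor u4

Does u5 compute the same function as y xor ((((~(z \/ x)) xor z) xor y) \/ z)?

u1 = z /\ x
u2 = u1 xor z = (z /\ x) xor z
u3 = u2 xor y = ((z /\ x) xor z) xor y
u4 = u3 \/ z = (((z /\ x) xor z) xor y) \/ z
u5 = y xor u4 = y xor ((((z /\ x) xor z) xor y) \/ z)
At x=0, y=0, z=0: circuit gives 0, formula gives 1.

No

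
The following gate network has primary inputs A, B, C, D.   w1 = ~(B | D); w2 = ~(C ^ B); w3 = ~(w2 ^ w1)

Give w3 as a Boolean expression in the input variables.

w1 = ~(B | D)
w2 = ~(C ^ B)
w3 = ~(w2 ^ w1) = ~((~(C ^ B)) ^ (~(B | D)))

~((~(C ^ B)) ^ (~(B | D)))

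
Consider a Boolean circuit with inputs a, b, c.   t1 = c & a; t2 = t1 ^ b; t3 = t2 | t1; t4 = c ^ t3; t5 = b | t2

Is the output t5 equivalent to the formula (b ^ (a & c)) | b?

t1 = c & a
t2 = t1 ^ b = (c & a) ^ b
t5 = b | t2 = b | ((c & a) ^ b)
At a=0, b=0, c=0: circuit gives 0, formula gives 0.
At a=0, b=1, c=0: circuit gives 1, formula gives 1.
Agrees on all 8 inputs.

Yes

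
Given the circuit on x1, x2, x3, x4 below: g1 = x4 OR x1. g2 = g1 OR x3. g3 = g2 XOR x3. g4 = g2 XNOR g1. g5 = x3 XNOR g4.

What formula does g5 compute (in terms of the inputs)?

g1 = x4 OR x1
g2 = g1 OR x3 = (x4 OR x1) OR x3
g4 = g2 XNOR g1 = ((x4 OR x1) OR x3) XNOR (x4 OR x1)
g5 = x3 XNOR g4 = x3 XNOR (((x4 OR x1) OR x3) XNOR (x4 OR x1))

x3 XNOR (((x4 OR x1) OR x3) XNOR (x4 OR x1))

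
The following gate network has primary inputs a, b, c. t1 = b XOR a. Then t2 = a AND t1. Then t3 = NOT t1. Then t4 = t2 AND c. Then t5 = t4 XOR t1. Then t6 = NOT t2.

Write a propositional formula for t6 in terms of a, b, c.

t1 = b XOR a
t2 = a AND t1 = a AND (b XOR a)
t6 = NOT t2 = NOT (a AND (b XOR a))

NOT (a AND (b XOR a))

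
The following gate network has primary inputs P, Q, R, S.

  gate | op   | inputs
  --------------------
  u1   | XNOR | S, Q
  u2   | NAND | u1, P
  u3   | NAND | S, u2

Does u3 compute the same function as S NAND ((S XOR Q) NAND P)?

No

u1 = S XNOR Q
u2 = u1 NAND P = (S XNOR Q) NAND P
u3 = S NAND u2 = S NAND ((S XNOR Q) NAND P)
At P=1, Q=0, R=0, S=1: circuit gives 0, formula gives 1.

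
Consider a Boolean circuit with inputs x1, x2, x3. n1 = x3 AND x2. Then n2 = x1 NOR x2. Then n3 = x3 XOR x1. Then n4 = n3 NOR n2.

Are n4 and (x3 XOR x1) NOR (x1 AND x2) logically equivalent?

n2 = x1 NOR x2
n3 = x3 XOR x1
n4 = n3 NOR n2 = (x3 XOR x1) NOR (x1 NOR x2)
At x1=0, x2=0, x3=0: circuit gives 0, formula gives 1.

No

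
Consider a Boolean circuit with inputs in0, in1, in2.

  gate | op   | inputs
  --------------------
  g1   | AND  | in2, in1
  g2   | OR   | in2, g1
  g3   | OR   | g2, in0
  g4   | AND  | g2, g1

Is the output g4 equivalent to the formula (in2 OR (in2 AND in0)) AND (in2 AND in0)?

g1 = in2 AND in1
g2 = in2 OR g1 = in2 OR (in2 AND in1)
g4 = g2 AND g1 = (in2 OR (in2 AND in1)) AND (in2 AND in1)
At in0=0, in1=1, in2=1: circuit gives 1, formula gives 0.

No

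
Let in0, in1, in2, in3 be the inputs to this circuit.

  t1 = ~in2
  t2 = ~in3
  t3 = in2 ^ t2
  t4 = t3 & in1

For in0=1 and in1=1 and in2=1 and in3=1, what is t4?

1

t2 = ~1 = 0
t3 = 1 ^ 0 = 1
t4 = 1 & 1 = 1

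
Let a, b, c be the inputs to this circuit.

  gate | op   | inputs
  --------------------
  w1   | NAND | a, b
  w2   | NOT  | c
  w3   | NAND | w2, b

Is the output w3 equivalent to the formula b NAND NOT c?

w2 = NOT c
w3 = w2 NAND b = NOT c NAND b
At a=0, b=1, c=0: circuit gives 0, formula gives 0.
At a=0, b=0, c=0: circuit gives 1, formula gives 1.
Agrees on all 8 inputs.

Yes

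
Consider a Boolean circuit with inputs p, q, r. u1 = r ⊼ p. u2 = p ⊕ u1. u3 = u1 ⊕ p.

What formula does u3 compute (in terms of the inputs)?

(r ⊼ p) ⊕ p

u1 = r ⊼ p
u3 = u1 ⊕ p = (r ⊼ p) ⊕ p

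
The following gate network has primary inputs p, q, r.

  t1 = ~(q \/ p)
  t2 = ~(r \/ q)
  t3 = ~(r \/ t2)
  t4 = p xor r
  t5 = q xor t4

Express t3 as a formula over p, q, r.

~(r \/ (~(r \/ q)))

t2 = ~(r \/ q)
t3 = ~(r \/ t2) = ~(r \/ (~(r \/ q)))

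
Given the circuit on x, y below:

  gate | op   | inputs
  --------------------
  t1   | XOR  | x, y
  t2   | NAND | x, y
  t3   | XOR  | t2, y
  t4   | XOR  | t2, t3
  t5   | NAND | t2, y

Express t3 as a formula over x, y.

t2 = x NAND y
t3 = t2 XOR y = (x NAND y) XOR y

(x NAND y) XOR y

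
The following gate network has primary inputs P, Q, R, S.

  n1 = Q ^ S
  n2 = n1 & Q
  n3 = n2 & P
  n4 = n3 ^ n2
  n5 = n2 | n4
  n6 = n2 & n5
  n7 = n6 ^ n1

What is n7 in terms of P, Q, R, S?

(((Q ^ S) & Q) & (((Q ^ S) & Q) | ((((Q ^ S) & Q) & P) ^ ((Q ^ S) & Q)))) ^ (Q ^ S)

n1 = Q ^ S
n2 = n1 & Q = (Q ^ S) & Q
n3 = n2 & P = ((Q ^ S) & Q) & P
n4 = n3 ^ n2 = (((Q ^ S) & Q) & P) ^ ((Q ^ S) & Q)
n5 = n2 | n4 = ((Q ^ S) & Q) | ((((Q ^ S) & Q) & P) ^ ((Q ^ S) & Q))
n6 = n2 & n5 = ((Q ^ S) & Q) & (((Q ^ S) & Q) | ((((Q ^ S) & Q) & P) ^ ((Q ^ S) & Q)))
n7 = n6 ^ n1 = (((Q ^ S) & Q) & (((Q ^ S) & Q) | ((((Q ^ S) & Q) & P) ^ ((Q ^ S) & Q)))) ^ (Q ^ S)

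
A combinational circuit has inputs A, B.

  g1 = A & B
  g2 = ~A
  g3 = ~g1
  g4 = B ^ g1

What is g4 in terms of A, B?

g1 = A & B
g4 = B ^ g1 = B ^ (A & B)

B ^ (A & B)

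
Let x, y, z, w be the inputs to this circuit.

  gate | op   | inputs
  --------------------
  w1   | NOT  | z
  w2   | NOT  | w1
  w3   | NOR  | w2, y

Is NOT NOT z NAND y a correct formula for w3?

w1 = NOT z
w2 = NOT w1 = NOT NOT z
w3 = w2 NOR y = NOT NOT z NOR y
At x=0, y=0, z=1, w=0: circuit gives 0, formula gives 1.

No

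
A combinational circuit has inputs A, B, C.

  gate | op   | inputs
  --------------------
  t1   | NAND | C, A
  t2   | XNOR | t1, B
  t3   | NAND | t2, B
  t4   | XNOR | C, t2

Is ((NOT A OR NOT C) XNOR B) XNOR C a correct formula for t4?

t1 = C NAND A
t2 = t1 XNOR B = (C NAND A) XNOR B
t4 = C XNOR t2 = C XNOR ((C NAND A) XNOR B)
At A=0, B=0, C=1: circuit gives 0, formula gives 0.
At A=0, B=0, C=0: circuit gives 1, formula gives 1.
Agrees on all 8 inputs.

Yes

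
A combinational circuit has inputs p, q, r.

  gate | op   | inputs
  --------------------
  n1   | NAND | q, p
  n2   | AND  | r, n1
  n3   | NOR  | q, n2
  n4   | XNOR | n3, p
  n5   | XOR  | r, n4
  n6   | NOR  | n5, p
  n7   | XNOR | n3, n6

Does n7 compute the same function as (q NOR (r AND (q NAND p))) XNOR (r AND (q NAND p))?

No

n1 = q NAND p
n2 = r AND n1 = r AND (q NAND p)
n3 = q NOR n2 = q NOR (r AND (q NAND p))
n4 = n3 XNOR p = (q NOR (r AND (q NAND p))) XNOR p
n5 = r XOR n4 = r XOR ((q NOR (r AND (q NAND p))) XNOR p)
n6 = n5 NOR p = (r XOR ((q NOR (r AND (q NAND p))) XNOR p)) NOR p
n7 = n3 XNOR n6 = (q NOR (r AND (q NAND p))) XNOR ((r XOR ((q NOR (r AND (q NAND p))) XNOR p)) NOR p)
At p=0, q=0, r=0: circuit gives 1, formula gives 0.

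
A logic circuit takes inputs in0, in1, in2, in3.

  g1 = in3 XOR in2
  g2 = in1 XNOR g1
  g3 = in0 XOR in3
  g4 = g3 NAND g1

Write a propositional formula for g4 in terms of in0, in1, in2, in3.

g1 = in3 XOR in2
g3 = in0 XOR in3
g4 = g3 NAND g1 = (in0 XOR in3) NAND (in3 XOR in2)

(in0 XOR in3) NAND (in3 XOR in2)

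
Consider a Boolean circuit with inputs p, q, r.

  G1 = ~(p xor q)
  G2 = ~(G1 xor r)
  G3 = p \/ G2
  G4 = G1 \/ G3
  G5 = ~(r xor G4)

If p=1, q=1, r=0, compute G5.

0

G1 = ~(1 xor 1) = 1
G2 = ~(1 xor 0) = 0
G3 = 1 \/ 0 = 1
G4 = 1 \/ 1 = 1
G5 = ~(0 xor 1) = 0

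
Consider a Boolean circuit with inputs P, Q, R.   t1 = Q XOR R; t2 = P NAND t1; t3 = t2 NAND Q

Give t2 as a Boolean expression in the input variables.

P NAND (Q XOR R)

t1 = Q XOR R
t2 = P NAND t1 = P NAND (Q XOR R)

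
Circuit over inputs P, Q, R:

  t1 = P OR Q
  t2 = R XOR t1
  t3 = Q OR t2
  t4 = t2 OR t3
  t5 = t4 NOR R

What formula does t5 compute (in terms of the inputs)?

t1 = P OR Q
t2 = R XOR t1 = R XOR (P OR Q)
t3 = Q OR t2 = Q OR (R XOR (P OR Q))
t4 = t2 OR t3 = (R XOR (P OR Q)) OR (Q OR (R XOR (P OR Q)))
t5 = t4 NOR R = ((R XOR (P OR Q)) OR (Q OR (R XOR (P OR Q)))) NOR R

((R XOR (P OR Q)) OR (Q OR (R XOR (P OR Q)))) NOR R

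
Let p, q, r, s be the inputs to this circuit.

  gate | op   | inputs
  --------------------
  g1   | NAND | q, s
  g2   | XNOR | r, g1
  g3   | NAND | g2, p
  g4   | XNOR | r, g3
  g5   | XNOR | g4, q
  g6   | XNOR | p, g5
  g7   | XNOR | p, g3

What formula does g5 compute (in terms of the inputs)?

g1 = q NAND s
g2 = r XNOR g1 = r XNOR (q NAND s)
g3 = g2 NAND p = (r XNOR (q NAND s)) NAND p
g4 = r XNOR g3 = r XNOR ((r XNOR (q NAND s)) NAND p)
g5 = g4 XNOR q = (r XNOR ((r XNOR (q NAND s)) NAND p)) XNOR q

(r XNOR ((r XNOR (q NAND s)) NAND p)) XNOR q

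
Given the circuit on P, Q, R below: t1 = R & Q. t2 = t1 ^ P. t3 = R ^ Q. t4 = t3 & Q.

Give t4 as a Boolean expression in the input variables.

t3 = R ^ Q
t4 = t3 & Q = (R ^ Q) & Q

(R ^ Q) & Q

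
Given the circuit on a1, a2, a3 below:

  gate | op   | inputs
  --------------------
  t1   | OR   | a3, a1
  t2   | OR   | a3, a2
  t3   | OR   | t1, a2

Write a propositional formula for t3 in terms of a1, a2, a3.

(a3 OR a1) OR a2

t1 = a3 OR a1
t3 = t1 OR a2 = (a3 OR a1) OR a2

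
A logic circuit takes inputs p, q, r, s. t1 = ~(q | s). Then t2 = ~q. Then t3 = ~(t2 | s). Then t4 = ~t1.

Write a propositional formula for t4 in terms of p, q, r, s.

t1 = ~(q | s)
t4 = ~t1 = ~(~(q | s))

~(~(q | s))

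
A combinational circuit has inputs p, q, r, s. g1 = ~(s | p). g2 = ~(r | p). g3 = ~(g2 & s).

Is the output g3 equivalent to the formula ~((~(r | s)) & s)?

No

g2 = ~(r | p)
g3 = ~(g2 & s) = ~((~(r | p)) & s)
At p=0, q=0, r=0, s=1: circuit gives 0, formula gives 1.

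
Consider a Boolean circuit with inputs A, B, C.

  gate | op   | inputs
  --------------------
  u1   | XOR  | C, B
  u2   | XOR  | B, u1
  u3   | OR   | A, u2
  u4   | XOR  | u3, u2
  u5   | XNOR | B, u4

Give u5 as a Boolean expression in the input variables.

u1 = C XOR B
u2 = B XOR u1 = B XOR (C XOR B)
u3 = A OR u2 = A OR (B XOR (C XOR B))
u4 = u3 XOR u2 = (A OR (B XOR (C XOR B))) XOR (B XOR (C XOR B))
u5 = B XNOR u4 = B XNOR ((A OR (B XOR (C XOR B))) XOR (B XOR (C XOR B)))

B XNOR ((A OR (B XOR (C XOR B))) XOR (B XOR (C XOR B)))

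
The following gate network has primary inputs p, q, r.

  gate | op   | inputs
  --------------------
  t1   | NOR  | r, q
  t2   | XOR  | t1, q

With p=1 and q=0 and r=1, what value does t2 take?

t1 = 1 NOR 0 = 0
t2 = 0 XOR 0 = 0

0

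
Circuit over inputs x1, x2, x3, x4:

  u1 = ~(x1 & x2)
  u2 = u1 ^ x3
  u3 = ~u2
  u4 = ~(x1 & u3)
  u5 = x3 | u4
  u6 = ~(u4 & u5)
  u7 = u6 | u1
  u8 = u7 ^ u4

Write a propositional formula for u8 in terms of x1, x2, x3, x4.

u1 = ~(x1 & x2)
u2 = u1 ^ x3 = (~(x1 & x2)) ^ x3
u3 = ~u2 = ~((~(x1 & x2)) ^ x3)
u4 = ~(x1 & u3) = ~(x1 & ~((~(x1 & x2)) ^ x3))
u5 = x3 | u4 = x3 | (~(x1 & ~((~(x1 & x2)) ^ x3)))
u6 = ~(u4 & u5) = ~((~(x1 & ~((~(x1 & x2)) ^ x3))) & (x3 | (~(x1 & ~((~(x1 & x2)) ^ x3)))))
u7 = u6 | u1 = (~((~(x1 & ~((~(x1 & x2)) ^ x3))) & (x3 | (~(x1 & ~((~(x1 & x2)) ^ x3)))))) | (~(x1 & x2))
u8 = u7 ^ u4 = ((~((~(x1 & ~((~(x1 & x2)) ^ x3))) & (x3 | (~(x1 & ~((~(x1 & x2)) ^ x3)))))) | (~(x1 & x2))) ^ (~(x1 & ~((~(x1 & x2)) ^ x3)))

((~((~(x1 & ~((~(x1 & x2)) ^ x3))) & (x3 | (~(x1 & ~((~(x1 & x2)) ^ x3)))))) | (~(x1 & x2))) ^ (~(x1 & ~((~(x1 & x2)) ^ x3)))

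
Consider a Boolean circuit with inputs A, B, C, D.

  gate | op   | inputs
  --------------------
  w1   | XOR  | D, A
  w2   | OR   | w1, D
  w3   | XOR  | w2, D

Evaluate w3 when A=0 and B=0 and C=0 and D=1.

0

w1 = 1 XOR 0 = 1
w2 = 1 OR 1 = 1
w3 = 1 XOR 1 = 0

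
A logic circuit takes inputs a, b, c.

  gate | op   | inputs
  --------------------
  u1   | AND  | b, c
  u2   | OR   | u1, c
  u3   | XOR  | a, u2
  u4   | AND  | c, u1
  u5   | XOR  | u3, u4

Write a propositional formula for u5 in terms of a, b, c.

(a XOR ((b AND c) OR c)) XOR (c AND (b AND c))

u1 = b AND c
u2 = u1 OR c = (b AND c) OR c
u3 = a XOR u2 = a XOR ((b AND c) OR c)
u4 = c AND u1 = c AND (b AND c)
u5 = u3 XOR u4 = (a XOR ((b AND c) OR c)) XOR (c AND (b AND c))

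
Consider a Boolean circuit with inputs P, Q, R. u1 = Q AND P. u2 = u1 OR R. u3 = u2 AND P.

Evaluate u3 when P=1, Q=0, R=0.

u1 = 0 AND 1 = 0
u2 = 0 OR 0 = 0
u3 = 0 AND 1 = 0

0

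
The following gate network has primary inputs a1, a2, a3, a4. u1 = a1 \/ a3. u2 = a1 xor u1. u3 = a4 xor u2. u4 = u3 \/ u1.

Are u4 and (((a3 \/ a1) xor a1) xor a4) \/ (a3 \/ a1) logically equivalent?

u1 = a1 \/ a3
u2 = a1 xor u1 = a1 xor (a1 \/ a3)
u3 = a4 xor u2 = a4 xor (a1 xor (a1 \/ a3))
u4 = u3 \/ u1 = (a4 xor (a1 xor (a1 \/ a3))) \/ (a1 \/ a3)
At a1=0, a2=0, a3=0, a4=0: circuit gives 0, formula gives 0.
At a1=0, a2=0, a3=0, a4=1: circuit gives 1, formula gives 1.
Agrees on all 16 inputs.

Yes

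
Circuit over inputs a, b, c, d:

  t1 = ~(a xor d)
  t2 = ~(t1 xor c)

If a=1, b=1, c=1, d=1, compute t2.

t1 = ~(1 xor 1) = 1
t2 = ~(1 xor 1) = 1

1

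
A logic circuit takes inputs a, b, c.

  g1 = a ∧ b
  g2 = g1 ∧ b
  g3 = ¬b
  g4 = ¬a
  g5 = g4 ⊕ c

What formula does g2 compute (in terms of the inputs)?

(a ∧ b) ∧ b

g1 = a ∧ b
g2 = g1 ∧ b = (a ∧ b) ∧ b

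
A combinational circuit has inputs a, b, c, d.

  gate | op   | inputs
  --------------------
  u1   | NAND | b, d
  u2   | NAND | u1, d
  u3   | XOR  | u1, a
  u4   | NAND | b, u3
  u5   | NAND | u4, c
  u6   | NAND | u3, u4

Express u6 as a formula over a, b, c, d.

((b NAND d) XOR a) NAND (b NAND ((b NAND d) XOR a))

u1 = b NAND d
u3 = u1 XOR a = (b NAND d) XOR a
u4 = b NAND u3 = b NAND ((b NAND d) XOR a)
u6 = u3 NAND u4 = ((b NAND d) XOR a) NAND (b NAND ((b NAND d) XOR a))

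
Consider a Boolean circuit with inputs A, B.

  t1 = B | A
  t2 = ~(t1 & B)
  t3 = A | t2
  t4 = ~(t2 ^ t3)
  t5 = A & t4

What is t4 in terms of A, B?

~((~((B | A) & B)) ^ (A | (~((B | A) & B))))

t1 = B | A
t2 = ~(t1 & B) = ~((B | A) & B)
t3 = A | t2 = A | (~((B | A) & B))
t4 = ~(t2 ^ t3) = ~((~((B | A) & B)) ^ (A | (~((B | A) & B))))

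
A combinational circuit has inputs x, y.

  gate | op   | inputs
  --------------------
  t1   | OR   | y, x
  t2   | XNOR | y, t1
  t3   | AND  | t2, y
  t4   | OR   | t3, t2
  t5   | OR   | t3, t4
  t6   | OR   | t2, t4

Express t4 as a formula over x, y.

t1 = y OR x
t2 = y XNOR t1 = y XNOR (y OR x)
t3 = t2 AND y = (y XNOR (y OR x)) AND y
t4 = t3 OR t2 = ((y XNOR (y OR x)) AND y) OR (y XNOR (y OR x))

((y XNOR (y OR x)) AND y) OR (y XNOR (y OR x))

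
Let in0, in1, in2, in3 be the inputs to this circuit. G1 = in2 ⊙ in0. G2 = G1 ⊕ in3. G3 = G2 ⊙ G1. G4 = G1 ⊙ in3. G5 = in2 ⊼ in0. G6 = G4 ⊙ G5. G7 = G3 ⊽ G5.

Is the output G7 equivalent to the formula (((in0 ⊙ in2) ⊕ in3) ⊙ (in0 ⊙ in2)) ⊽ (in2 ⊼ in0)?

G1 = in2 ⊙ in0
G2 = G1 ⊕ in3 = (in2 ⊙ in0) ⊕ in3
G3 = G2 ⊙ G1 = ((in2 ⊙ in0) ⊕ in3) ⊙ (in2 ⊙ in0)
G5 = in2 ⊼ in0
G7 = G3 ⊽ G5 = (((in2 ⊙ in0) ⊕ in3) ⊙ (in2 ⊙ in0)) ⊽ (in2 ⊼ in0)
At in0=0, in1=0, in2=0, in3=0: circuit gives 0, formula gives 0.
At in0=1, in1=0, in2=1, in3=1: circuit gives 1, formula gives 1.
Agrees on all 16 inputs.

Yes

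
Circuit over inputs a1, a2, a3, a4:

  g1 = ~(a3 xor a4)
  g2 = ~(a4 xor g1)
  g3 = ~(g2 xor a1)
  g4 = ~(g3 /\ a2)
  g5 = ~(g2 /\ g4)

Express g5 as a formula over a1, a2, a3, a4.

g1 = ~(a3 xor a4)
g2 = ~(a4 xor g1) = ~(a4 xor (~(a3 xor a4)))
g3 = ~(g2 xor a1) = ~((~(a4 xor (~(a3 xor a4)))) xor a1)
g4 = ~(g3 /\ a2) = ~((~((~(a4 xor (~(a3 xor a4)))) xor a1)) /\ a2)
g5 = ~(g2 /\ g4) = ~((~(a4 xor (~(a3 xor a4)))) /\ (~((~((~(a4 xor (~(a3 xor a4)))) xor a1)) /\ a2)))

~((~(a4 xor (~(a3 xor a4)))) /\ (~((~((~(a4 xor (~(a3 xor a4)))) xor a1)) /\ a2)))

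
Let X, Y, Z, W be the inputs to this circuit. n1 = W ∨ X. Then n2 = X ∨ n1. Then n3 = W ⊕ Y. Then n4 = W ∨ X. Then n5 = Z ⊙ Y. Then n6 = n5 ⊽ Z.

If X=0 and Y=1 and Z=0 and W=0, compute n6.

1

n5 = 0 ⊙ 1 = 0
n6 = 0 ⊽ 0 = 1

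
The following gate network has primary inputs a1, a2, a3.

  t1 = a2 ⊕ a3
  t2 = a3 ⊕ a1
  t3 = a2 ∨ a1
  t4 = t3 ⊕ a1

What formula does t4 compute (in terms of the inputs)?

t3 = a2 ∨ a1
t4 = t3 ⊕ a1 = (a2 ∨ a1) ⊕ a1

(a2 ∨ a1) ⊕ a1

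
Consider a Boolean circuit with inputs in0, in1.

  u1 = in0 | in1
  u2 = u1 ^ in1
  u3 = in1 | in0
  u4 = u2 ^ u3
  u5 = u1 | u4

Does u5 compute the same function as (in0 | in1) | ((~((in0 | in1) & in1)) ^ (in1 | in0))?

u1 = in0 | in1
u2 = u1 ^ in1 = (in0 | in1) ^ in1
u3 = in1 | in0
u4 = u2 ^ u3 = ((in0 | in1) ^ in1) ^ (in1 | in0)
u5 = u1 | u4 = (in0 | in1) | (((in0 | in1) ^ in1) ^ (in1 | in0))
At in0=0, in1=0: circuit gives 0, formula gives 1.

No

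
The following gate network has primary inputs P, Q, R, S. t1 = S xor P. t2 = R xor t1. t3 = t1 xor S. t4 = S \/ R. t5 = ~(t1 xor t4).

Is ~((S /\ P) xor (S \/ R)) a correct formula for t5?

No

t1 = S xor P
t4 = S \/ R
t5 = ~(t1 xor t4) = ~((S xor P) xor (S \/ R))
At P=0, Q=0, R=0, S=1: circuit gives 1, formula gives 0.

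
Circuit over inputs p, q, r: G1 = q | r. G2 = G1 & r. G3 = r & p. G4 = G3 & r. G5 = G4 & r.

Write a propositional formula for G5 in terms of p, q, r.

((r & p) & r) & r

G3 = r & p
G4 = G3 & r = (r & p) & r
G5 = G4 & r = ((r & p) & r) & r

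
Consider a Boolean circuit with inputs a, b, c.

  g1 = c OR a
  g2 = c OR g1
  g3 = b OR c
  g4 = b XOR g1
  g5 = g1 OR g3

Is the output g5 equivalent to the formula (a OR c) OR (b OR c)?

g1 = c OR a
g3 = b OR c
g5 = g1 OR g3 = (c OR a) OR (b OR c)
At a=0, b=0, c=0: circuit gives 0, formula gives 0.
At a=0, b=0, c=1: circuit gives 1, formula gives 1.
Agrees on all 8 inputs.

Yes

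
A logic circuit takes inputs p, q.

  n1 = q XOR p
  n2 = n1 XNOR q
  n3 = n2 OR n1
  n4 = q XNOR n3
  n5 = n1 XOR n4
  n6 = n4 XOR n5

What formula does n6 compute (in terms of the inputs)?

n1 = q XOR p
n2 = n1 XNOR q = (q XOR p) XNOR q
n3 = n2 OR n1 = ((q XOR p) XNOR q) OR (q XOR p)
n4 = q XNOR n3 = q XNOR (((q XOR p) XNOR q) OR (q XOR p))
n5 = n1 XOR n4 = (q XOR p) XOR (q XNOR (((q XOR p) XNOR q) OR (q XOR p)))
n6 = n4 XOR n5 = (q XNOR (((q XOR p) XNOR q) OR (q XOR p))) XOR ((q XOR p) XOR (q XNOR (((q XOR p) XNOR q) OR (q XOR p))))

(q XNOR (((q XOR p) XNOR q) OR (q XOR p))) XOR ((q XOR p) XOR (q XNOR (((q XOR p) XNOR q) OR (q XOR p))))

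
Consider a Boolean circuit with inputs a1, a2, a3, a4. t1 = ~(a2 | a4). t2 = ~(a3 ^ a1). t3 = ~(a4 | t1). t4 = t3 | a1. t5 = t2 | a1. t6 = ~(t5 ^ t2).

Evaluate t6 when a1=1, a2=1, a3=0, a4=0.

0

t2 = ~(0 ^ 1) = 0
t5 = 0 | 1 = 1
t6 = ~(1 ^ 0) = 0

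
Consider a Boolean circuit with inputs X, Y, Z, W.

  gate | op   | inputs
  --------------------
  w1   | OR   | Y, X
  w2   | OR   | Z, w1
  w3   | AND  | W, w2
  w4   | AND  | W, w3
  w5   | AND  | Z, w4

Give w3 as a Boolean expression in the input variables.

w1 = Y OR X
w2 = Z OR w1 = Z OR (Y OR X)
w3 = W AND w2 = W AND (Z OR (Y OR X))

W AND (Z OR (Y OR X))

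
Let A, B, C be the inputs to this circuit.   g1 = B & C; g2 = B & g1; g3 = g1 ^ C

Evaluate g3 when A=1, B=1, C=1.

g1 = 1 & 1 = 1
g3 = 1 ^ 1 = 0

0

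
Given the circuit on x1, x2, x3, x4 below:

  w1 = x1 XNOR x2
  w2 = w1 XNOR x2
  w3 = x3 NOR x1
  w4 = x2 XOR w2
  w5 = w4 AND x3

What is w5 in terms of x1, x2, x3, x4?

(x2 XOR ((x1 XNOR x2) XNOR x2)) AND x3

w1 = x1 XNOR x2
w2 = w1 XNOR x2 = (x1 XNOR x2) XNOR x2
w4 = x2 XOR w2 = x2 XOR ((x1 XNOR x2) XNOR x2)
w5 = w4 AND x3 = (x2 XOR ((x1 XNOR x2) XNOR x2)) AND x3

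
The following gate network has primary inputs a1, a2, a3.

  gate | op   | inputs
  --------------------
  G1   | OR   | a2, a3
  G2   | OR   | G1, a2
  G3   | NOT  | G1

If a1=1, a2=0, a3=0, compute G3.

1

G1 = 0 OR 0 = 0
G3 = NOT 0 = 1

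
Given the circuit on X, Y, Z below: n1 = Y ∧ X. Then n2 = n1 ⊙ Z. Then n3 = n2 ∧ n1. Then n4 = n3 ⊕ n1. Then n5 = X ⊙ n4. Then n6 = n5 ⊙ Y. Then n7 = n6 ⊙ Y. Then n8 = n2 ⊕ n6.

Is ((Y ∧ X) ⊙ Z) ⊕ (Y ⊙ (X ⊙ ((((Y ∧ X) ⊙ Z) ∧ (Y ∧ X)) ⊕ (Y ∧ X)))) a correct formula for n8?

n1 = Y ∧ X
n2 = n1 ⊙ Z = (Y ∧ X) ⊙ Z
n3 = n2 ∧ n1 = ((Y ∧ X) ⊙ Z) ∧ (Y ∧ X)
n4 = n3 ⊕ n1 = (((Y ∧ X) ⊙ Z) ∧ (Y ∧ X)) ⊕ (Y ∧ X)
n5 = X ⊙ n4 = X ⊙ ((((Y ∧ X) ⊙ Z) ∧ (Y ∧ X)) ⊕ (Y ∧ X))
n6 = n5 ⊙ Y = (X ⊙ ((((Y ∧ X) ⊙ Z) ∧ (Y ∧ X)) ⊕ (Y ∧ X))) ⊙ Y
n8 = n2 ⊕ n6 = ((Y ∧ X) ⊙ Z) ⊕ ((X ⊙ ((((Y ∧ X) ⊙ Z) ∧ (Y ∧ X)) ⊕ (Y ∧ X))) ⊙ Y)
At X=0, Y=0, Z=1: circuit gives 0, formula gives 0.
At X=0, Y=0, Z=0: circuit gives 1, formula gives 1.
Agrees on all 8 inputs.

Yes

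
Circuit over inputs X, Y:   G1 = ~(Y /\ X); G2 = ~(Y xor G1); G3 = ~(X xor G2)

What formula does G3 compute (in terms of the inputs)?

G1 = ~(Y /\ X)
G2 = ~(Y xor G1) = ~(Y xor (~(Y /\ X)))
G3 = ~(X xor G2) = ~(X xor (~(Y xor (~(Y /\ X)))))

~(X xor (~(Y xor (~(Y /\ X)))))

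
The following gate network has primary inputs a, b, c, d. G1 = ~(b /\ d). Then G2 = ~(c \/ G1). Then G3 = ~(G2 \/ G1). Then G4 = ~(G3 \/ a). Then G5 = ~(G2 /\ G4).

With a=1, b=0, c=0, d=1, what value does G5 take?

G1 = ~(0 /\ 1) = 1
G2 = ~(0 \/ 1) = 0
G3 = ~(0 \/ 1) = 0
G4 = ~(0 \/ 1) = 0
G5 = ~(0 /\ 0) = 1

1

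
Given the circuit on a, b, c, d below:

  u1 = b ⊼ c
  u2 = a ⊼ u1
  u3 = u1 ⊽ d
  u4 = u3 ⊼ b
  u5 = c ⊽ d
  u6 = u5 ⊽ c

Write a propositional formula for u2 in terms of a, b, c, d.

u1 = b ⊼ c
u2 = a ⊼ u1 = a ⊼ (b ⊼ c)

a ⊼ (b ⊼ c)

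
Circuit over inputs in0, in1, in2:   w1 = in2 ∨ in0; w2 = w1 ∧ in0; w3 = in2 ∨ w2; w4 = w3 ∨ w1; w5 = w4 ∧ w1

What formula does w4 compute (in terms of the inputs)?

w1 = in2 ∨ in0
w2 = w1 ∧ in0 = (in2 ∨ in0) ∧ in0
w3 = in2 ∨ w2 = in2 ∨ ((in2 ∨ in0) ∧ in0)
w4 = w3 ∨ w1 = (in2 ∨ ((in2 ∨ in0) ∧ in0)) ∨ (in2 ∨ in0)

(in2 ∨ ((in2 ∨ in0) ∧ in0)) ∨ (in2 ∨ in0)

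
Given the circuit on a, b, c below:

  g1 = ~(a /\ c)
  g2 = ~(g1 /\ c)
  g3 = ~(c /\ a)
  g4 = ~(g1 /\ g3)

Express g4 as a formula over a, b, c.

~((~(a /\ c)) /\ (~(c /\ a)))

g1 = ~(a /\ c)
g3 = ~(c /\ a)
g4 = ~(g1 /\ g3) = ~((~(a /\ c)) /\ (~(c /\ a)))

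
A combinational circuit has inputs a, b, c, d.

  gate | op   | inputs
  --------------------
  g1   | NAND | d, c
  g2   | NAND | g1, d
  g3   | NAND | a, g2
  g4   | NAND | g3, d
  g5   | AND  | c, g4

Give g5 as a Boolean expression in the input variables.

g1 = d NAND c
g2 = g1 NAND d = (d NAND c) NAND d
g3 = a NAND g2 = a NAND ((d NAND c) NAND d)
g4 = g3 NAND d = (a NAND ((d NAND c) NAND d)) NAND d
g5 = c AND g4 = c AND ((a NAND ((d NAND c) NAND d)) NAND d)

c AND ((a NAND ((d NAND c) NAND d)) NAND d)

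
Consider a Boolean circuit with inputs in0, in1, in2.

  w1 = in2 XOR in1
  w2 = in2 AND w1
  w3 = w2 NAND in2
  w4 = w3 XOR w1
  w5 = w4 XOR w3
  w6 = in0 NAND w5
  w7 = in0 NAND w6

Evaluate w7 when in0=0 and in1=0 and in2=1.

1

w1 = 1 XOR 0 = 1
w2 = 1 AND 1 = 1
w3 = 1 NAND 1 = 0
w4 = 0 XOR 1 = 1
w5 = 1 XOR 0 = 1
w6 = 0 NAND 1 = 1
w7 = 0 NAND 1 = 1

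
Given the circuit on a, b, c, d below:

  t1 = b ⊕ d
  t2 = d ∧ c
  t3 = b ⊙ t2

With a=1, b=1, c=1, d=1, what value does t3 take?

t2 = 1 ∧ 1 = 1
t3 = 1 ⊙ 1 = 1

1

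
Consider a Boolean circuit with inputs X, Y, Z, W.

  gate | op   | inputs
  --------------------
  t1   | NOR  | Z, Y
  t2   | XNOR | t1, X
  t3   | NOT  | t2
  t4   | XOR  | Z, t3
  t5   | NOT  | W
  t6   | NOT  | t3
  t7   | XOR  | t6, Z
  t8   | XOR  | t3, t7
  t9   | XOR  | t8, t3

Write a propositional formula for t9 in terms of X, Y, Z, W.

(NOT ((Z NOR Y) XNOR X) XOR (NOT NOT ((Z NOR Y) XNOR X) XOR Z)) XOR NOT ((Z NOR Y) XNOR X)

t1 = Z NOR Y
t2 = t1 XNOR X = (Z NOR Y) XNOR X
t3 = NOT t2 = NOT ((Z NOR Y) XNOR X)
t6 = NOT t3 = NOT NOT ((Z NOR Y) XNOR X)
t7 = t6 XOR Z = NOT NOT ((Z NOR Y) XNOR X) XOR Z
t8 = t3 XOR t7 = NOT ((Z NOR Y) XNOR X) XOR (NOT NOT ((Z NOR Y) XNOR X) XOR Z)
t9 = t8 XOR t3 = (NOT ((Z NOR Y) XNOR X) XOR (NOT NOT ((Z NOR Y) XNOR X) XOR Z)) XOR NOT ((Z NOR Y) XNOR X)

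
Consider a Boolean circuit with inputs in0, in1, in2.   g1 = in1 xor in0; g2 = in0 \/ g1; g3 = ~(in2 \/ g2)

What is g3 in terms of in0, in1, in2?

g1 = in1 xor in0
g2 = in0 \/ g1 = in0 \/ (in1 xor in0)
g3 = ~(in2 \/ g2) = ~(in2 \/ (in0 \/ (in1 xor in0)))

~(in2 \/ (in0 \/ (in1 xor in0)))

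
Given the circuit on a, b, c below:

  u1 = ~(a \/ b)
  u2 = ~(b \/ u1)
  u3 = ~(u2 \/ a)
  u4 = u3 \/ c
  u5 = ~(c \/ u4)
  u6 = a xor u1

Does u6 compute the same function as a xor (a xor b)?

No

u1 = ~(a \/ b)
u6 = a xor u1 = a xor (~(a \/ b))
At a=0, b=0, c=0: circuit gives 1, formula gives 0.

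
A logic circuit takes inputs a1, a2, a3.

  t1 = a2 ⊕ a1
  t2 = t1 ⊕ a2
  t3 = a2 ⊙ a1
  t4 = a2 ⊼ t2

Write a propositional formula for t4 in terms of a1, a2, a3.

a2 ⊼ ((a2 ⊕ a1) ⊕ a2)

t1 = a2 ⊕ a1
t2 = t1 ⊕ a2 = (a2 ⊕ a1) ⊕ a2
t4 = a2 ⊼ t2 = a2 ⊼ ((a2 ⊕ a1) ⊕ a2)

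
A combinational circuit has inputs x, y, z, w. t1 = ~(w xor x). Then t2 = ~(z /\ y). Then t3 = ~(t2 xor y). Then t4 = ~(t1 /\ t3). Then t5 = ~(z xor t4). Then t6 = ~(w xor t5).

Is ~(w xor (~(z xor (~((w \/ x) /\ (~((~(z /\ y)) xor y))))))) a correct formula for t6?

No

t1 = ~(w xor x)
t2 = ~(z /\ y)
t3 = ~(t2 xor y) = ~((~(z /\ y)) xor y)
t4 = ~(t1 /\ t3) = ~((~(w xor x)) /\ (~((~(z /\ y)) xor y)))
t5 = ~(z xor t4) = ~(z xor (~((~(w xor x)) /\ (~((~(z /\ y)) xor y)))))
t6 = ~(w xor t5) = ~(w xor (~(z xor (~((~(w xor x)) /\ (~((~(z /\ y)) xor y)))))))
At x=0, y=1, z=0, w=0: circuit gives 0, formula gives 1.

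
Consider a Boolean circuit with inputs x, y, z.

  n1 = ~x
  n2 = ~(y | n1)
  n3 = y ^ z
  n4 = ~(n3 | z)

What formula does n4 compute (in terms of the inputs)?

n3 = y ^ z
n4 = ~(n3 | z) = ~((y ^ z) | z)

~((y ^ z) | z)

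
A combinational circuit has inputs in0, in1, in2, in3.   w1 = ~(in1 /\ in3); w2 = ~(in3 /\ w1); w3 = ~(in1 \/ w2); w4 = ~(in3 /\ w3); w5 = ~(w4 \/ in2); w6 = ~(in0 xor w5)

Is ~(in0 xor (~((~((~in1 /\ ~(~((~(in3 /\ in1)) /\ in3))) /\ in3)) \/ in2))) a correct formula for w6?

Yes

w1 = ~(in1 /\ in3)
w2 = ~(in3 /\ w1) = ~(in3 /\ (~(in1 /\ in3)))
w3 = ~(in1 \/ w2) = ~(in1 \/ (~(in3 /\ (~(in1 /\ in3)))))
w4 = ~(in3 /\ w3) = ~(in3 /\ (~(in1 \/ (~(in3 /\ (~(in1 /\ in3)))))))
w5 = ~(w4 \/ in2) = ~((~(in3 /\ (~(in1 \/ (~(in3 /\ (~(in1 /\ in3)))))))) \/ in2)
w6 = ~(in0 xor w5) = ~(in0 xor (~((~(in3 /\ (~(in1 \/ (~(in3 /\ (~(in1 /\ in3)))))))) \/ in2)))
At in0=0, in1=0, in2=0, in3=1: circuit gives 0, formula gives 0.
At in0=0, in1=0, in2=0, in3=0: circuit gives 1, formula gives 1.
Agrees on all 16 inputs.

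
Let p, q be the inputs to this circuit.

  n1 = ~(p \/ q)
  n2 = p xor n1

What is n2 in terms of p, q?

n1 = ~(p \/ q)
n2 = p xor n1 = p xor (~(p \/ q))

p xor (~(p \/ q))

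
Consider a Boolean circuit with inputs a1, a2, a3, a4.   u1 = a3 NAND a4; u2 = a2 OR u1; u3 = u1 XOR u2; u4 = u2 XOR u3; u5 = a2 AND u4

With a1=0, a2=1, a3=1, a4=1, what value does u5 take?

u1 = 1 NAND 1 = 0
u2 = 1 OR 0 = 1
u3 = 0 XOR 1 = 1
u4 = 1 XOR 1 = 0
u5 = 1 AND 0 = 0

0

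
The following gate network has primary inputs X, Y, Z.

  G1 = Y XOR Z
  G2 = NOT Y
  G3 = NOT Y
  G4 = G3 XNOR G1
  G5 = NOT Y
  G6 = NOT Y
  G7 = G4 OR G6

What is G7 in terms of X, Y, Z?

G1 = Y XOR Z
G3 = NOT Y
G4 = G3 XNOR G1 = NOT Y XNOR (Y XOR Z)
G6 = NOT Y
G7 = G4 OR G6 = (NOT Y XNOR (Y XOR Z)) OR NOT Y

(NOT Y XNOR (Y XOR Z)) OR NOT Y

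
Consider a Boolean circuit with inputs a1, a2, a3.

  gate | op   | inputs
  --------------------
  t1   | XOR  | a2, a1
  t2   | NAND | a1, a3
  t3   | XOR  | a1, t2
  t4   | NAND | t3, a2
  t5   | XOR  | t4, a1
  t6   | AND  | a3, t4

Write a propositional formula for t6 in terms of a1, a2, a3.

a3 AND ((a1 XOR (a1 NAND a3)) NAND a2)

t2 = a1 NAND a3
t3 = a1 XOR t2 = a1 XOR (a1 NAND a3)
t4 = t3 NAND a2 = (a1 XOR (a1 NAND a3)) NAND a2
t6 = a3 AND t4 = a3 AND ((a1 XOR (a1 NAND a3)) NAND a2)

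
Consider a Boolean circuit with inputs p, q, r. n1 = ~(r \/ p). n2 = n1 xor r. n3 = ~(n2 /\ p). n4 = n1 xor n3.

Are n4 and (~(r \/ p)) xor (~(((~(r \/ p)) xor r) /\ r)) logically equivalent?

n1 = ~(r \/ p)
n2 = n1 xor r = (~(r \/ p)) xor r
n3 = ~(n2 /\ p) = ~(((~(r \/ p)) xor r) /\ p)
n4 = n1 xor n3 = (~(r \/ p)) xor (~(((~(r \/ p)) xor r) /\ p))
At p=0, q=0, r=1: circuit gives 1, formula gives 0.

No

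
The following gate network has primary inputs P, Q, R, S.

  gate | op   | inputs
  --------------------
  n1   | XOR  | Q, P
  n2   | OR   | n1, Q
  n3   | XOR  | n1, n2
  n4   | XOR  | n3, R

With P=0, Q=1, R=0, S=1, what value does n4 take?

n1 = 1 XOR 0 = 1
n2 = 1 OR 1 = 1
n3 = 1 XOR 1 = 0
n4 = 0 XOR 0 = 0

0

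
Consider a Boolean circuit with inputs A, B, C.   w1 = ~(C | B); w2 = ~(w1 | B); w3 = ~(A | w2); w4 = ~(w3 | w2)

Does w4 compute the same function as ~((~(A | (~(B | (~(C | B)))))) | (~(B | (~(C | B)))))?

Yes

w1 = ~(C | B)
w2 = ~(w1 | B) = ~((~(C | B)) | B)
w3 = ~(A | w2) = ~(A | (~((~(C | B)) | B)))
w4 = ~(w3 | w2) = ~((~(A | (~((~(C | B)) | B)))) | (~((~(C | B)) | B)))
At A=0, B=0, C=0: circuit gives 0, formula gives 0.
At A=1, B=0, C=0: circuit gives 1, formula gives 1.
Agrees on all 8 inputs.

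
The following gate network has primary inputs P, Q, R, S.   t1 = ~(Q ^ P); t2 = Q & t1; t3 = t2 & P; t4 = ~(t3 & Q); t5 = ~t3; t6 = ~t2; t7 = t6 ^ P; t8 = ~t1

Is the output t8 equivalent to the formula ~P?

No

t1 = ~(Q ^ P)
t8 = ~t1 = ~(~(Q ^ P))
At P=0, Q=0, R=0, S=0: circuit gives 0, formula gives 1.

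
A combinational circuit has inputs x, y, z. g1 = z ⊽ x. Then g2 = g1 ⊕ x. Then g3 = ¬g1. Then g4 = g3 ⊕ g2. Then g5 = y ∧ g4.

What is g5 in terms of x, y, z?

g1 = z ⊽ x
g2 = g1 ⊕ x = (z ⊽ x) ⊕ x
g3 = ¬g1 = ¬(z ⊽ x)
g4 = g3 ⊕ g2 = ¬(z ⊽ x) ⊕ ((z ⊽ x) ⊕ x)
g5 = y ∧ g4 = y ∧ (¬(z ⊽ x) ⊕ ((z ⊽ x) ⊕ x))

y ∧ (¬(z ⊽ x) ⊕ ((z ⊽ x) ⊕ x))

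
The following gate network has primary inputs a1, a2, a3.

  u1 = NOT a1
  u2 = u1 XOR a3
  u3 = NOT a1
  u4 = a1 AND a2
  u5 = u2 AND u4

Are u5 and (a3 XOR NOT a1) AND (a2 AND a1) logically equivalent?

Yes

u1 = NOT a1
u2 = u1 XOR a3 = NOT a1 XOR a3
u4 = a1 AND a2
u5 = u2 AND u4 = (NOT a1 XOR a3) AND (a1 AND a2)
At a1=0, a2=0, a3=0: circuit gives 0, formula gives 0.
At a1=1, a2=1, a3=1: circuit gives 1, formula gives 1.
Agrees on all 8 inputs.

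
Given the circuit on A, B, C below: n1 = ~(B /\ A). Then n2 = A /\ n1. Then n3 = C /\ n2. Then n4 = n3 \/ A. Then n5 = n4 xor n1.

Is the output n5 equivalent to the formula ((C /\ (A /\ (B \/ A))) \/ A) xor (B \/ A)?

No

n1 = ~(B /\ A)
n2 = A /\ n1 = A /\ (~(B /\ A))
n3 = C /\ n2 = C /\ (A /\ (~(B /\ A)))
n4 = n3 \/ A = (C /\ (A /\ (~(B /\ A)))) \/ A
n5 = n4 xor n1 = ((C /\ (A /\ (~(B /\ A)))) \/ A) xor (~(B /\ A))
At A=0, B=0, C=0: circuit gives 1, formula gives 0.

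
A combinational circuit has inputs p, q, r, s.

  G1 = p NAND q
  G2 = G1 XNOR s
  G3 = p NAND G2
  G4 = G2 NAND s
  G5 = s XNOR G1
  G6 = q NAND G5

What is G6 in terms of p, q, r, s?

G1 = p NAND q
G5 = s XNOR G1 = s XNOR (p NAND q)
G6 = q NAND G5 = q NAND (s XNOR (p NAND q))

q NAND (s XNOR (p NAND q))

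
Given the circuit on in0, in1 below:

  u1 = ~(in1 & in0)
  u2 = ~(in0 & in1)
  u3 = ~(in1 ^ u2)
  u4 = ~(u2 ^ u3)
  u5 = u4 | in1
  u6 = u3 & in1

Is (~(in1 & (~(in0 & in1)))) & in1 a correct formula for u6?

No

u2 = ~(in0 & in1)
u3 = ~(in1 ^ u2) = ~(in1 ^ (~(in0 & in1)))
u6 = u3 & in1 = (~(in1 ^ (~(in0 & in1)))) & in1
At in0=0, in1=1: circuit gives 1, formula gives 0.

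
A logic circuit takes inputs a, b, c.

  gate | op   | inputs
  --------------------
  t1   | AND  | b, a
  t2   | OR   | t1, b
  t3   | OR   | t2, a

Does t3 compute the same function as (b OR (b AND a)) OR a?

t1 = b AND a
t2 = t1 OR b = (b AND a) OR b
t3 = t2 OR a = ((b AND a) OR b) OR a
At a=0, b=0, c=0: circuit gives 0, formula gives 0.
At a=0, b=1, c=0: circuit gives 1, formula gives 1.
Agrees on all 8 inputs.

Yes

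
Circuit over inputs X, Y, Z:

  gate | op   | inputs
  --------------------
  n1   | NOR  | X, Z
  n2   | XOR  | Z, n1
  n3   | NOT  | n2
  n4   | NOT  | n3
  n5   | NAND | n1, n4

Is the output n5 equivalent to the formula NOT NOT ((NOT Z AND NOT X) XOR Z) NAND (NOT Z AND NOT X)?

Yes

n1 = X NOR Z
n2 = Z XOR n1 = Z XOR (X NOR Z)
n3 = NOT n2 = NOT (Z XOR (X NOR Z))
n4 = NOT n3 = NOT NOT (Z XOR (X NOR Z))
n5 = n1 NAND n4 = (X NOR Z) NAND NOT NOT (Z XOR (X NOR Z))
At X=0, Y=0, Z=0: circuit gives 0, formula gives 0.
At X=0, Y=0, Z=1: circuit gives 1, formula gives 1.
Agrees on all 8 inputs.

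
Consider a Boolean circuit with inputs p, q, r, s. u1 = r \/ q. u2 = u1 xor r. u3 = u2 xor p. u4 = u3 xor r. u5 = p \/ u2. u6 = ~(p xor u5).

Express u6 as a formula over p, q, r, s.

~(p xor (p \/ ((r \/ q) xor r)))

u1 = r \/ q
u2 = u1 xor r = (r \/ q) xor r
u5 = p \/ u2 = p \/ ((r \/ q) xor r)
u6 = ~(p xor u5) = ~(p xor (p \/ ((r \/ q) xor r)))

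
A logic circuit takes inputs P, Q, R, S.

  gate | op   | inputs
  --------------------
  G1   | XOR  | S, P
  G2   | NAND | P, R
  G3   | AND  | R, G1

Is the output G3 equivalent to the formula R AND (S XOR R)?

G1 = S XOR P
G3 = R AND G1 = R AND (S XOR P)
At P=0, Q=0, R=1, S=0: circuit gives 0, formula gives 1.

No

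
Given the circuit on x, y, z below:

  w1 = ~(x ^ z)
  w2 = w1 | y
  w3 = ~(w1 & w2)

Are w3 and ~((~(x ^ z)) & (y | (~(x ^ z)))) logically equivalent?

w1 = ~(x ^ z)
w2 = w1 | y = (~(x ^ z)) | y
w3 = ~(w1 & w2) = ~((~(x ^ z)) & ((~(x ^ z)) | y))
At x=0, y=0, z=0: circuit gives 0, formula gives 0.
At x=0, y=0, z=1: circuit gives 1, formula gives 1.
Agrees on all 8 inputs.

Yes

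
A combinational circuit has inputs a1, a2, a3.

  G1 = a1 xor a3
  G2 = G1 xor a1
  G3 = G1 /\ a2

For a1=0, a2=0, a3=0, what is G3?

0

G1 = 0 xor 0 = 0
G3 = 0 /\ 0 = 0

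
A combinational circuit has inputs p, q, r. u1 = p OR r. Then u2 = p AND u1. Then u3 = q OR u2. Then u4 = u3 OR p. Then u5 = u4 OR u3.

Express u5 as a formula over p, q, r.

((q OR (p AND (p OR r))) OR p) OR (q OR (p AND (p OR r)))

u1 = p OR r
u2 = p AND u1 = p AND (p OR r)
u3 = q OR u2 = q OR (p AND (p OR r))
u4 = u3 OR p = (q OR (p AND (p OR r))) OR p
u5 = u4 OR u3 = ((q OR (p AND (p OR r))) OR p) OR (q OR (p AND (p OR r)))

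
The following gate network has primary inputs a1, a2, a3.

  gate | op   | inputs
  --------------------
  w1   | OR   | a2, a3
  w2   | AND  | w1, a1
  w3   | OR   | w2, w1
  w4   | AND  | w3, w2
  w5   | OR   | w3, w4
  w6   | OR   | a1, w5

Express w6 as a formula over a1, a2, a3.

w1 = a2 OR a3
w2 = w1 AND a1 = (a2 OR a3) AND a1
w3 = w2 OR w1 = ((a2 OR a3) AND a1) OR (a2 OR a3)
w4 = w3 AND w2 = (((a2 OR a3) AND a1) OR (a2 OR a3)) AND ((a2 OR a3) AND a1)
w5 = w3 OR w4 = (((a2 OR a3) AND a1) OR (a2 OR a3)) OR ((((a2 OR a3) AND a1) OR (a2 OR a3)) AND ((a2 OR a3) AND a1))
w6 = a1 OR w5 = a1 OR ((((a2 OR a3) AND a1) OR (a2 OR a3)) OR ((((a2 OR a3) AND a1) OR (a2 OR a3)) AND ((a2 OR a3) AND a1)))

a1 OR ((((a2 OR a3) AND a1) OR (a2 OR a3)) OR ((((a2 OR a3) AND a1) OR (a2 OR a3)) AND ((a2 OR a3) AND a1)))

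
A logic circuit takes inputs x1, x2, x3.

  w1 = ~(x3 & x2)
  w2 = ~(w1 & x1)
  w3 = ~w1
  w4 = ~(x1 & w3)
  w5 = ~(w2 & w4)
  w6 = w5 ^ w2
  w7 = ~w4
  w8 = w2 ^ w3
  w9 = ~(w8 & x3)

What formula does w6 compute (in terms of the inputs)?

(~((~((~(x3 & x2)) & x1)) & (~(x1 & ~(~(x3 & x2)))))) ^ (~((~(x3 & x2)) & x1))

w1 = ~(x3 & x2)
w2 = ~(w1 & x1) = ~((~(x3 & x2)) & x1)
w3 = ~w1 = ~(~(x3 & x2))
w4 = ~(x1 & w3) = ~(x1 & ~(~(x3 & x2)))
w5 = ~(w2 & w4) = ~((~((~(x3 & x2)) & x1)) & (~(x1 & ~(~(x3 & x2)))))
w6 = w5 ^ w2 = (~((~((~(x3 & x2)) & x1)) & (~(x1 & ~(~(x3 & x2)))))) ^ (~((~(x3 & x2)) & x1))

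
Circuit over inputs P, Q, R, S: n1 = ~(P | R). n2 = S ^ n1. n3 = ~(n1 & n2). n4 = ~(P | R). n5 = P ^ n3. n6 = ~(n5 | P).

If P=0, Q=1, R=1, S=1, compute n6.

n1 = ~(0 | 1) = 0
n2 = 1 ^ 0 = 1
n3 = ~(0 & 1) = 1
n5 = 0 ^ 1 = 1
n6 = ~(1 | 0) = 0

0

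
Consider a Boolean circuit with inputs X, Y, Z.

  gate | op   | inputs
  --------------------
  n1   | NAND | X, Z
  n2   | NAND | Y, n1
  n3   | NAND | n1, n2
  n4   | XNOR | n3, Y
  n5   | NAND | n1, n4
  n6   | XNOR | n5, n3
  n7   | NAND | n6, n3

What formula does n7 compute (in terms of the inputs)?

n1 = X NAND Z
n2 = Y NAND n1 = Y NAND (X NAND Z)
n3 = n1 NAND n2 = (X NAND Z) NAND (Y NAND (X NAND Z))
n4 = n3 XNOR Y = ((X NAND Z) NAND (Y NAND (X NAND Z))) XNOR Y
n5 = n1 NAND n4 = (X NAND Z) NAND (((X NAND Z) NAND (Y NAND (X NAND Z))) XNOR Y)
n6 = n5 XNOR n3 = ((X NAND Z) NAND (((X NAND Z) NAND (Y NAND (X NAND Z))) XNOR Y)) XNOR ((X NAND Z) NAND (Y NAND (X NAND Z)))
n7 = n6 NAND n3 = (((X NAND Z) NAND (((X NAND Z) NAND (Y NAND (X NAND Z))) XNOR Y)) XNOR ((X NAND Z) NAND (Y NAND (X NAND Z)))) NAND ((X NAND Z) NAND (Y NAND (X NAND Z)))

(((X NAND Z) NAND (((X NAND Z) NAND (Y NAND (X NAND Z))) XNOR Y)) XNOR ((X NAND Z) NAND (Y NAND (X NAND Z)))) NAND ((X NAND Z) NAND (Y NAND (X NAND Z)))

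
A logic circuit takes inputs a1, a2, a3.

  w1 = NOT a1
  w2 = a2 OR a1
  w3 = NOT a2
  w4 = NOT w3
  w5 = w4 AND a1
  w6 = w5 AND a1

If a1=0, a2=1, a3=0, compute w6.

0

w3 = NOT 1 = 0
w4 = NOT 0 = 1
w5 = 1 AND 0 = 0
w6 = 0 AND 0 = 0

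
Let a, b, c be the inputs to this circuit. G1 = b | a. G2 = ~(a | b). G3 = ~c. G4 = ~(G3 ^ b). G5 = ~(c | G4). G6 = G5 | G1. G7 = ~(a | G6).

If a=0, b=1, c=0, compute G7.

0

G1 = 1 | 0 = 1
G3 = ~0 = 1
G4 = ~(1 ^ 1) = 1
G5 = ~(0 | 1) = 0
G6 = 0 | 1 = 1
G7 = ~(0 | 1) = 0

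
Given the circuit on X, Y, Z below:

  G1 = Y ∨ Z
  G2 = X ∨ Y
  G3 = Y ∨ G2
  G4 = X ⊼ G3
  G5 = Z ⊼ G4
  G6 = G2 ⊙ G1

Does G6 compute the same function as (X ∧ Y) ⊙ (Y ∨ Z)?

No

G1 = Y ∨ Z
G2 = X ∨ Y
G6 = G2 ⊙ G1 = (X ∨ Y) ⊙ (Y ∨ Z)
At X=0, Y=1, Z=0: circuit gives 1, formula gives 0.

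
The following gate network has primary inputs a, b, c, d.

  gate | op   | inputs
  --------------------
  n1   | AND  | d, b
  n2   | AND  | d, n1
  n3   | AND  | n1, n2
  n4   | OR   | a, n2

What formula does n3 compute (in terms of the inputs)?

(d AND b) AND (d AND (d AND b))

n1 = d AND b
n2 = d AND n1 = d AND (d AND b)
n3 = n1 AND n2 = (d AND b) AND (d AND (d AND b))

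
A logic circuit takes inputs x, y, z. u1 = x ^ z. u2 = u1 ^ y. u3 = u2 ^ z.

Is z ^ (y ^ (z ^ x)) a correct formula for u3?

Yes

u1 = x ^ z
u2 = u1 ^ y = (x ^ z) ^ y
u3 = u2 ^ z = ((x ^ z) ^ y) ^ z
At x=0, y=0, z=0: circuit gives 0, formula gives 0.
At x=0, y=1, z=0: circuit gives 1, formula gives 1.
Agrees on all 8 inputs.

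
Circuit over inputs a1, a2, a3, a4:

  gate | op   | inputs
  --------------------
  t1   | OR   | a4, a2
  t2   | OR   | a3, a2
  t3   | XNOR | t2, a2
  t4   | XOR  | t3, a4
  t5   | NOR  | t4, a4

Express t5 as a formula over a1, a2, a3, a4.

t2 = a3 OR a2
t3 = t2 XNOR a2 = (a3 OR a2) XNOR a2
t4 = t3 XOR a4 = ((a3 OR a2) XNOR a2) XOR a4
t5 = t4 NOR a4 = (((a3 OR a2) XNOR a2) XOR a4) NOR a4

(((a3 OR a2) XNOR a2) XOR a4) NOR a4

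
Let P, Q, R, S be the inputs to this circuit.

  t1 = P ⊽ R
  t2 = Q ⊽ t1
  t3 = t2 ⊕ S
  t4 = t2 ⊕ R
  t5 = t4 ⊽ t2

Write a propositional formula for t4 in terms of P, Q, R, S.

(Q ⊽ (P ⊽ R)) ⊕ R

t1 = P ⊽ R
t2 = Q ⊽ t1 = Q ⊽ (P ⊽ R)
t4 = t2 ⊕ R = (Q ⊽ (P ⊽ R)) ⊕ R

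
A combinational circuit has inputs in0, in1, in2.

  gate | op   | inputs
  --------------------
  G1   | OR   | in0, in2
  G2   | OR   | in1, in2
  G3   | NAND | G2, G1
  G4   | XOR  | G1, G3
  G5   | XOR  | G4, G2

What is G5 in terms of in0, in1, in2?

G1 = in0 OR in2
G2 = in1 OR in2
G3 = G2 NAND G1 = (in1 OR in2) NAND (in0 OR in2)
G4 = G1 XOR G3 = (in0 OR in2) XOR ((in1 OR in2) NAND (in0 OR in2))
G5 = G4 XOR G2 = ((in0 OR in2) XOR ((in1 OR in2) NAND (in0 OR in2))) XOR (in1 OR in2)

((in0 OR in2) XOR ((in1 OR in2) NAND (in0 OR in2))) XOR (in1 OR in2)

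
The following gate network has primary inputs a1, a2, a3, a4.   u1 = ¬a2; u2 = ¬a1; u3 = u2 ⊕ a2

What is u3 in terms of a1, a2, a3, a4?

u2 = ¬a1
u3 = u2 ⊕ a2 = ¬a1 ⊕ a2

¬a1 ⊕ a2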